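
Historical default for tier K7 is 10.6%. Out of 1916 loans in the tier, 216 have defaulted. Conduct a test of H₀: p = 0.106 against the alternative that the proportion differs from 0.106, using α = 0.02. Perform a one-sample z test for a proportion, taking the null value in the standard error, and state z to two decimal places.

p̂ = 216/1916 ≈ 0.1127.
SE = √(p₀(1−p₀)/n) = √(0.094764/1916) = 0.0070.
z = (0.1127 − 0.106)/0.0070 = 0.0067/0.0070 = 0.96.
p-value = 2·P(Z > 0.958) ≈ 0.3382; since p > α = 0.02, fail to reject H₀.

z = 0.96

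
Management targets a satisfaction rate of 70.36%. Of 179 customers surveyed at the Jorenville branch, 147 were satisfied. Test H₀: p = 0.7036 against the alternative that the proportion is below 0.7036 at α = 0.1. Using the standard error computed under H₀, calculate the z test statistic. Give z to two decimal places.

z = 3.45

p̂ = 147/179 = 0.8212.
Standard error under H₀: √(0.7036×0.2964/179) = 0.0341.
z = (0.8212 − 0.7036)/0.0341 = 0.1176/0.0341 = 3.45.
p-value = P(Z < 3.446) ≈ 0.9997. With α = 0.1, fail to reject H₀.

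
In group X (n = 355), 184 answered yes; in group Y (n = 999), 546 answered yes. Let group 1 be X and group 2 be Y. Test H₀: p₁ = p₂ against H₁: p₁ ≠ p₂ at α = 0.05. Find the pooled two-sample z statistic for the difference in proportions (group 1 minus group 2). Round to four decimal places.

p̂₁ = 184/355 = 0.518310, p̂₂ = 546/999 = 0.546547.
Pooled p̂ = (184+546)/(355+999) = 730/1354 = 0.539143.
SE = √(0.248468 × 0.0038179) = 0.030800.
z = (0.518310 − 0.546547)/0.030800 = -0.028237/0.030800 = -0.9168.
p-value = 2·P(Z > 0.917) ≈ 0.3593; since p > α = 0.05, fail to reject H₀.

z = -0.9168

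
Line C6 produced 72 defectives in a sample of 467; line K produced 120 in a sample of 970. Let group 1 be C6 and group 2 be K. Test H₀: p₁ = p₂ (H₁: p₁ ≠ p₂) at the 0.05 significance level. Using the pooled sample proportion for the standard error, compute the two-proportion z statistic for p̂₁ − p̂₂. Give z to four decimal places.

z = 1.5897

p̂₁ = 72/467 ≈ 0.1541756, p̂₂ = 120/970 ≈ 0.1237113.
Pooled p̂ = (72+120)/(467+970) = 192/1437 = 0.1336117.
SE = √(0.11576 × 0.00317226) = 0.0191630.
z = (0.1541756 − 0.1237113)/0.0191630 = 0.0304643/0.0191630 = 1.5897.
Two-sided p-value ≈ 2·Φ(−1.590) = 0.1119, so at α = 0.05 we fail to reject H₀.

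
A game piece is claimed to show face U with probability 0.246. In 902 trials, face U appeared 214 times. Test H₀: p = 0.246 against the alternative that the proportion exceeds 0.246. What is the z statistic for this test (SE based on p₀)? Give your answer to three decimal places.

p̂ = 214/902 ≈ 0.23725.
Under H₀, SE = √(0.246·0.754/902) = √(0.000205636) = 0.01434.
z = (0.23725 − 0.246)/0.01434 = -0.00875/0.01434 = -0.610.
p-value = P(Z > -0.610) ≈ 0.7291.

z = -0.610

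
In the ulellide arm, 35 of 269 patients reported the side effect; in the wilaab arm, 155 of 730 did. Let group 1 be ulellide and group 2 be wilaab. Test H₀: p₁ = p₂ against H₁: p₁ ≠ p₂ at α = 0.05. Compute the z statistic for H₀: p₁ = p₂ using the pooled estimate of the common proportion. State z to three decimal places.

p̂₁ = 35/269 ≈ 0.13011, p̂₂ = 155/730 ≈ 0.21233.
Pooled p̂ = (35+155)/(269+730) = 190/999 = 0.19019.
SE = √(0.154018 × 0.00508734) = 0.02799.
z = (0.13011 − 0.21233)/0.02799 = -0.08222/0.02799 = -2.937.
Two-sided p-value ≈ 2·Φ(−2.937) = 0.0033; since p < α = 0.05, reject H₀.

z = -2.937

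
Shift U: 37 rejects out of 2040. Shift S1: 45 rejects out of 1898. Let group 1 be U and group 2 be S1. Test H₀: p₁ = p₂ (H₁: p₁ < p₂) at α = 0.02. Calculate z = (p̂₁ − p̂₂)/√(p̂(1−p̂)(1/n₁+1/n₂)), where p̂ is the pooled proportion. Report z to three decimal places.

z = -1.224

p̂₁ = 37/2040 = 0.01814, p̂₂ = 45/1898 = 0.02371.
Pooled p̂ = (37+45)/(2040+1898) = 82/3938 = 0.02082.
SE = √(p̂(1−p̂)(1/n₁+1/n₂)) = √(0.02082·0.97918·0.00101707) = √(2.07371e-05) = 0.00455.
z = (0.01814 − 0.02371)/0.00455 = -0.00557/0.00455 = -1.224.
p-value = P(Z < -1.224) ≈ 0.1106; since p > α = 0.02, fail to reject H₀.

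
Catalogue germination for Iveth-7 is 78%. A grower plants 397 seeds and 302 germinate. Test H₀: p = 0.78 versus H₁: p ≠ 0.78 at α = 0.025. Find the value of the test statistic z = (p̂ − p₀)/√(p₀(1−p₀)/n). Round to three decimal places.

p̂ = 302/397 = 0.76071.
Standard error under H₀: √(0.78×0.22/397) = 0.02079.
z = (0.76071 − 0.78)/0.02079 = -0.01929/0.02079 = -0.928.
p-value = 2·P(Z > 0.928) ≈ 0.3534, so at α = 0.025 we fail to reject H₀.

z = -0.928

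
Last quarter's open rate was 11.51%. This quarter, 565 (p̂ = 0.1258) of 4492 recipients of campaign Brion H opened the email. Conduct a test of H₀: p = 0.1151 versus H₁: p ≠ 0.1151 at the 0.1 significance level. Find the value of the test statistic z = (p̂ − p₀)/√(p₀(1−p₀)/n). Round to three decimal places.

p̂ = 565/4492 ≈ 0.125779.
SE = √(p₀(1−p₀)/n) = √(0.10185/4492) = 0.004762.
z = (0.125779 − 0.1151)/0.004762 = 0.010679/0.004762 = 2.243.
p-value = 2·P(Z > 2.243) ≈ 0.0249; since p < α = 0.1, reject H₀.

z = 2.243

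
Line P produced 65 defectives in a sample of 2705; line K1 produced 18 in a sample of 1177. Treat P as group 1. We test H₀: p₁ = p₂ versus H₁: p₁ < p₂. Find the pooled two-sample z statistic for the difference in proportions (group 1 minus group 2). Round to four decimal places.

z = 1.7297

p̂₁ = 65/2705 ≈ 0.0240296, p̂₂ = 18/1177 ≈ 0.0152931.
Pooled p̂ = (65+18)/(2705+1177) = 83/3882 = 0.0213807.
SE = √(p̂(1−p̂)(1/n₁+1/n₂)) = √(0.0213807·0.9786193·0.0012193) = √(2.55122e-05) = 0.0050510.
z = (0.0240296 − 0.0152931)/0.0050510 = 0.0087365/0.0050510 = 1.7297.
p-value = P(Z < 1.730) ≈ 0.9582.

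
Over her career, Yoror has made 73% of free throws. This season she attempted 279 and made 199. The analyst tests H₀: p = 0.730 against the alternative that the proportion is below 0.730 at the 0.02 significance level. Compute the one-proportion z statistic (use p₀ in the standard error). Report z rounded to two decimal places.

p̂ = 199/279 ≈ 0.7133.
SE = √(p₀(1−p₀)/n) = √(0.1971/279) = 0.0266.
z = (0.7133 − 0.73)/0.0266 = -0.0167/0.0266 = -0.63.
p-value = P(Z < -0.630) ≈ 0.2644. With α = 0.02, fail to reject H₀.

z = -0.63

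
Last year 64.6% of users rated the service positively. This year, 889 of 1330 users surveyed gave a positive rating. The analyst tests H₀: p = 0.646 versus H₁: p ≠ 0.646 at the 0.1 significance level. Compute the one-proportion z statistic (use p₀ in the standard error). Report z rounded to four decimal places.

p̂ = 889/1330 ≈ 0.6684211.
Under H₀, SE = √(0.646·0.354/1330) = √(0.000171943) = 0.0131127.
z = (0.6684211 − 0.646)/0.0131127 = 0.0224211/0.0131127 = 1.7099.
p-value = 2·P(Z > 1.710) ≈ 0.0873; since p < α = 0.1, reject H₀.

z = 1.7099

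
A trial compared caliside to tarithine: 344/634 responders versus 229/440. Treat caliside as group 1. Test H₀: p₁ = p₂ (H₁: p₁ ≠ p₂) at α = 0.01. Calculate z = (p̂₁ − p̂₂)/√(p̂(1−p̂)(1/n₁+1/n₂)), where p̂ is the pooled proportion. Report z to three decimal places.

p̂₁ = 344/634 ≈ 0.54259, p̂₂ = 229/440 ≈ 0.52045.
Pooled p̂ = (344+229)/(634+440) = 573/1074 = 0.53352.
SE = √(0.248876 × 0.00385001) = 0.03095.
z = (0.54259 − 0.52045)/0.03095 = 0.02214/0.03095 = 0.715.
Two-sided p-value ≈ 2·Φ(−0.715) = 0.4746; since p > α = 0.01, fail to reject H₀.

z = 0.715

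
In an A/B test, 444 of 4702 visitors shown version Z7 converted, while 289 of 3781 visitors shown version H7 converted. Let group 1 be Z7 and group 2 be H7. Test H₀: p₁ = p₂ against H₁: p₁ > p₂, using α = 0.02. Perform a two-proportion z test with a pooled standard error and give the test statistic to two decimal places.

z = 2.93

p̂₁ = 444/4702 ≈ 0.09443, p̂₂ = 289/3781 ≈ 0.07643.
Pooled p̂ = (444+289)/(4702+3781) = 733/8483 = 0.08641.
SE = √(p̂(1−p̂)(1/n₁+1/n₂)) = √(0.08641·0.91359·0.000477156) = √(3.76675e-05) = 0.00614.
z = (0.09443 − 0.07643)/0.00614 = 0.01800/0.00614 = 2.93.
p-value = P(Z > 2.932) ≈ 0.0017, so at α = 0.02 we reject H₀.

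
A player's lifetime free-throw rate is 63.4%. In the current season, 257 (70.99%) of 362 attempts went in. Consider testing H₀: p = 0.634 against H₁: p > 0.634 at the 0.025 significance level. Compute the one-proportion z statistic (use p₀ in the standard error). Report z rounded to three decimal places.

z = 3.000

p̂ = 257/362 ≈ 0.709945.
Under H₀, SE = √(0.634·0.366/362) = √(0.000641006) = 0.025318.
z = (0.709945 − 0.634)/0.025318 = 0.075945/0.025318 = 3.000.
p-value = P(Z > 3.000) ≈ 0.0014; since p < α = 0.025, reject H₀.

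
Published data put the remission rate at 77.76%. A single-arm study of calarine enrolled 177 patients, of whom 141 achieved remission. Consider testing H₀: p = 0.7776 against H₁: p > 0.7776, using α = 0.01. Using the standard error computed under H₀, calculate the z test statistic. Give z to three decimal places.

z = 0.608

p̂ = 141/177 = 0.79661.
SE = √(p₀(1−p₀)/n) = √(0.17294/177) = 0.03126.
z = (0.79661 − 0.7776)/0.03126 = 0.01901/0.03126 = 0.608.
p-value = P(Z > 0.608) ≈ 0.2715. With α = 0.01, fail to reject H₀.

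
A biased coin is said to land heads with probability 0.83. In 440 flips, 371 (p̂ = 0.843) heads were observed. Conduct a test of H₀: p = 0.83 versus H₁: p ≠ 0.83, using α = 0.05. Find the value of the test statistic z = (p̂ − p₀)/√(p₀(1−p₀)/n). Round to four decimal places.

p̂ = 371/440 = 0.843182.
Standard error under H₀: √(0.83×0.17/440) = 0.017908.
z = (0.843182 − 0.83)/0.017908 = 0.013182/0.017908 = 0.7361.
Two-sided p-value ≈ 2·Φ(−0.736) = 0.4617. With α = 0.05, fail to reject H₀.

z = 0.7361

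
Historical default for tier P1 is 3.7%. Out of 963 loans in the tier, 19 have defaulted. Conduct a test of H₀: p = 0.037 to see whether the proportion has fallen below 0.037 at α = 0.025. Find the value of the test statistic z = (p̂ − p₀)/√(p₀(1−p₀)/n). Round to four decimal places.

z = -2.8392

p̂ = 19/963 = 0.0197300.
SE = √(p₀(1−p₀)/n) = √(0.035631/963) = 0.0060828.
z = (0.0197300 − 0.037)/0.0060828 = -0.0172700/0.0060828 = -2.8392.
p-value = P(Z < -2.839) ≈ 0.0023, so at α = 0.025 we reject H₀.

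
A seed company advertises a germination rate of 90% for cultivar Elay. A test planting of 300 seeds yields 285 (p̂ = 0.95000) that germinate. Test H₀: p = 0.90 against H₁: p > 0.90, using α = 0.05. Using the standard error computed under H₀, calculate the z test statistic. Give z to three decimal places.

z = 2.887

p̂ = 285/300 ≈ 0.95000.
SE = √(p₀(1−p₀)/n) = √(0.09/300) = 0.01732.
z = (0.95000 − 0.9)/0.01732 = 0.05000/0.01732 = 2.887.
p-value = P(Z > 2.887) ≈ 0.0019; since p < α = 0.05, reject H₀.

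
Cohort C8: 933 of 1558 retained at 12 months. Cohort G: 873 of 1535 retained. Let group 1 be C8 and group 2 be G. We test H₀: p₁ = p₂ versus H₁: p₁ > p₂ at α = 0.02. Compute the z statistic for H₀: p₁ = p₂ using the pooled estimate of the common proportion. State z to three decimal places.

p̂₁ = 933/1558 ≈ 0.598845, p̂₂ = 873/1535 ≈ 0.568730.
Pooled p̂ = (933+873)/(1558+1535) = 1806/3093 = 0.583899.
SE = √(0.242961 × 0.00129331) = 0.017726.
z = (0.598845 − 0.568730)/0.017726 = 0.030115/0.017726 = 1.699.
p-value = P(Z > 1.699) ≈ 0.0447; since p > α = 0.02, fail to reject H₀.

z = 1.699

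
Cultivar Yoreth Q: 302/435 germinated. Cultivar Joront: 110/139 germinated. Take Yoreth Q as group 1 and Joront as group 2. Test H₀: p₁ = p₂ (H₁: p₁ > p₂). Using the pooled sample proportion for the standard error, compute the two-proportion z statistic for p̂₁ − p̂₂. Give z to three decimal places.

p̂₁ = 302/435 = 0.69425, p̂₂ = 110/139 = 0.79137.
Pooled p̂ = (302+110)/(435+139) = 412/574 = 0.71777.
SE = √(0.202576 × 0.0094931) = 0.04385.
z = (0.69425 − 0.79137)/0.04385 = -0.09712/0.04385 = -2.215.
p-value = P(Z > -2.215) ≈ 0.9866.

z = -2.215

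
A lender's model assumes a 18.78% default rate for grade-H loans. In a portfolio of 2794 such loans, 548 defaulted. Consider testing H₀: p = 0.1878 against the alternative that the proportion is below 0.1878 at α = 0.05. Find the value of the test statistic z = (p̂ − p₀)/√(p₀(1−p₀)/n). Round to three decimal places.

z = 1.128

p̂ = 548/2794 = 0.196135.
Under H₀, SE = √(0.1878·0.8122/2794) = √(5.45924e-05) = 0.007389.
z = (0.196135 − 0.1878)/0.007389 = 0.008335/0.007389 = 1.128.
p-value = P(Z < 1.128) ≈ 0.8703, so at α = 0.05 we fail to reject H₀.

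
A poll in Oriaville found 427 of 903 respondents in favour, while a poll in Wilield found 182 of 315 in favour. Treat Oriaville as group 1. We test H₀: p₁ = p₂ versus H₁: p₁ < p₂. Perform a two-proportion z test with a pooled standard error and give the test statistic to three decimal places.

z = -3.206

p̂₁ = 427/903 ≈ 0.47287, p̂₂ = 182/315 ≈ 0.57778.
Pooled p̂ = (427+182)/(903+315) = 609/1218 = 0.50000.
SE = √(0.25 × 0.00428202) = 0.03272.
z = (0.47287 − 0.57778)/0.03272 = -0.10491/0.03272 = -3.206.
p-value = P(Z < -3.206) ≈ 0.0007.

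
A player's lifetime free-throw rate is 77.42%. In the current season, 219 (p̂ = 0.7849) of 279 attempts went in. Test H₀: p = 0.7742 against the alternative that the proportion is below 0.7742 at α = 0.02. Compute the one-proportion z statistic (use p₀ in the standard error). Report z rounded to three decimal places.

z = 0.429

p̂ = 219/279 ≈ 0.78495.
Standard error under H₀: √(0.7742×0.2258/279) = 0.02503.
z = (0.78495 − 0.7742)/0.02503 = 0.01075/0.02503 = 0.429.
p-value = P(Z < 0.429) ≈ 0.6662. With α = 0.02, fail to reject H₀.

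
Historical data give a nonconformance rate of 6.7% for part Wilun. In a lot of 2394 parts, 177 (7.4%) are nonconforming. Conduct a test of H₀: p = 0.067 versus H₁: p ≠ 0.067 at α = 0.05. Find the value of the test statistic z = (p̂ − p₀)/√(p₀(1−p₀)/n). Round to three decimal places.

p̂ = 177/2394 = 0.073935.
Under H₀, SE = √(0.067·0.933/2394) = √(2.61115e-05) = 0.005110.
z = (0.073935 − 0.067)/0.005110 = 0.006935/0.005110 = 1.357.
p-value = 2·P(Z > 1.357) ≈ 0.1747; since p > α = 0.05, fail to reject H₀.

z = 1.357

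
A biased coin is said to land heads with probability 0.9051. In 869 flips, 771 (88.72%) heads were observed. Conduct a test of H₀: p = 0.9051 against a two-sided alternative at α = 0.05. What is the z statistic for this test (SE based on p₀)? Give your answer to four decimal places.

z = -1.7978

p̂ = 771/869 = 0.8872267.
SE = √(p₀(1−p₀)/n) = √(0.085894/869) = 0.0099419.
z = (0.8872267 − 0.9051)/0.0099419 = -0.0178733/0.0099419 = -1.7978.
Two-sided p-value ≈ 2·Φ(−1.798) = 0.0722, so at α = 0.05 we fail to reject H₀.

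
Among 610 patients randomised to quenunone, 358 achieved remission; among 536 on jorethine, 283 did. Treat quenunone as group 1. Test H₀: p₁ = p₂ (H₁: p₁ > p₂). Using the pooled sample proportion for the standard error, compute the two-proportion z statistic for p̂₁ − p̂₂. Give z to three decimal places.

z = 2.004

p̂₁ = 358/610 ≈ 0.58689, p̂₂ = 283/536 ≈ 0.52799.
Pooled p̂ = (358+283)/(610+536) = 641/1146 = 0.55934.
SE = √(p̂(1−p̂)(1/n₁+1/n₂)) = √(0.55934·0.44066·0.00350502) = √(0.000863913) = 0.02939.
z = (0.58689 − 0.52799)/0.02939 = 0.05890/0.02939 = 2.004.
p-value = P(Z > 2.004) ≈ 0.0225.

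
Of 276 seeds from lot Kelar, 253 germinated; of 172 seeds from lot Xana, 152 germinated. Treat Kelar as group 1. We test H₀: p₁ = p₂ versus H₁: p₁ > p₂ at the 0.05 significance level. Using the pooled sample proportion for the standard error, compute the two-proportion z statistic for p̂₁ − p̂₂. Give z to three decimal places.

z = 1.151

p̂₁ = 253/276 ≈ 0.91667, p̂₂ = 152/172 ≈ 0.88372.
Pooled p̂ = (253+152)/(276+172) = 405/448 = 0.90402.
SE = √(0.0867696 × 0.00943714) = 0.02862.
z = (0.91667 − 0.88372)/0.02862 = 0.03295/0.02862 = 1.151.
p-value = P(Z > 1.151) ≈ 0.1248, so at α = 0.05 we fail to reject H₀.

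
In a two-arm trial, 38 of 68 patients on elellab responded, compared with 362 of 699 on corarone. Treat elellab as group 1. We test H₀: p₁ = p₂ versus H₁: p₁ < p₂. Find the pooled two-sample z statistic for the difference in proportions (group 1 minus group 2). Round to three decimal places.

z = 0.645

p̂₁ = 38/68 ≈ 0.55882, p̂₂ = 362/699 ≈ 0.51788.
Pooled p̂ = (38+362)/(68+699) = 400/767 = 0.52151.
SE = √(p̂(1−p̂)(1/n₁+1/n₂)) = √(0.52151·0.47849·0.0161365) = √(0.00402666) = 0.06346.
z = (0.55882 − 0.51788)/0.06346 = 0.04094/0.06346 = 0.645.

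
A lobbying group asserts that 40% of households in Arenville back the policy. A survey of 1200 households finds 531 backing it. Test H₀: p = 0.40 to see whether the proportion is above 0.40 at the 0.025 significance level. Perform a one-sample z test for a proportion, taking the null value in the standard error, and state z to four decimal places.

z = 3.0052

p̂ = 531/1200 = 0.442500.
Under H₀, SE = √(0.4·0.6/1200) = √(0.0002) = 0.014142.
z = (0.442500 − 0.4)/0.014142 = 0.042500/0.014142 = 3.0052.
p-value = P(Z > 3.005) ≈ 0.0013, so at α = 0.025 we reject H₀.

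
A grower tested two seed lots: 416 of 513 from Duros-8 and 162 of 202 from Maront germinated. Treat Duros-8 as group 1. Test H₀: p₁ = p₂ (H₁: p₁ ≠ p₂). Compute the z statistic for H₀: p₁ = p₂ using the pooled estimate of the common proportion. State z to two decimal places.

z = 0.27

p̂₁ = 416/513 ≈ 0.8109, p̂₂ = 162/202 ≈ 0.8020.
Pooled p̂ = (416+162)/(513+202) = 578/715 = 0.8084.
SE = √(p̂(1−p̂)(1/n₁+1/n₂)) = √(0.8084·0.1916·0.00689981) = √(0.00106874) = 0.0327.
z = (0.8109 − 0.8020)/0.0327 = 0.0089/0.0327 = 0.27.
p-value = 2·P(Z > 0.273) ≈ 0.7846.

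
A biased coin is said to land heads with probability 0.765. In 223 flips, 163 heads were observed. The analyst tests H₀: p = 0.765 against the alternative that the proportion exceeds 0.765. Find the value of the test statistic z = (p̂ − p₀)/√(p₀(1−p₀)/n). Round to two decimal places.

z = -1.20

p̂ = 163/223 ≈ 0.7309.
SE = √(p₀(1−p₀)/n) = √(0.17977/223) = 0.0284.
z = (0.7309 − 0.765)/0.0284 = -0.0341/0.0284 = -1.20.
p-value = P(Z > -1.200) ≈ 0.8848.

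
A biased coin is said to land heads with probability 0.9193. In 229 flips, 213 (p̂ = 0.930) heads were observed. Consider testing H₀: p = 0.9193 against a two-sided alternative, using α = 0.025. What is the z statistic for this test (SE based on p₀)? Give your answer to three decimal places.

z = 0.602

p̂ = 213/229 ≈ 0.93013.
SE = √(p₀(1−p₀)/n) = √(0.074188/229) = 0.01800.
z = (0.93013 − 0.9193)/0.01800 = 0.01083/0.01800 = 0.602.
p-value = 2·P(Z > 0.602) ≈ 0.5473. With α = 0.025, fail to reject H₀.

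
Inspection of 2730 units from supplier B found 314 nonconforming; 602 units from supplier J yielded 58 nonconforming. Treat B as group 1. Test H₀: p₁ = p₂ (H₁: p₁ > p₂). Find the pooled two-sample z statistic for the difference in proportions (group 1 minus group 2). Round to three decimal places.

p̂₁ = 314/2730 ≈ 0.11502, p̂₂ = 58/602 ≈ 0.09635.
Pooled p̂ = (314+58)/(2730+602) = 372/3332 = 0.11164.
SE = √(p̂(1−p̂)(1/n₁+1/n₂)) = √(0.11164·0.88836·0.00202743) = √(0.000201081) = 0.01418.
z = (0.11502 − 0.09635)/0.01418 = 0.01867/0.01418 = 1.317.
p-value = P(Z > 1.317) ≈ 0.0940.

z = 1.317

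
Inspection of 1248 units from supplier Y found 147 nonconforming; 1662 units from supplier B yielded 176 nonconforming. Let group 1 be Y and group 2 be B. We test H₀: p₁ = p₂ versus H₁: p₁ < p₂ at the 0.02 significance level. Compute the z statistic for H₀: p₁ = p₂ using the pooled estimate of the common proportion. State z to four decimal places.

z = 1.0107

p̂₁ = 147/1248 = 0.1177885, p̂₂ = 176/1662 = 0.1058965.
Pooled p̂ = (147+176)/(1248+1662) = 323/2910 = 0.1109966.
SE = √(p̂(1−p̂)(1/n₁+1/n₂)) = √(0.1109966·0.8890034·0.00140297) = √(0.00013844) = 0.0117660.
z = (0.1177885 − 0.1058965)/0.0117660 = 0.0118920/0.0117660 = 1.0107.
p-value = P(Z < 1.011) ≈ 0.8439, so at α = 0.02 we fail to reject H₀.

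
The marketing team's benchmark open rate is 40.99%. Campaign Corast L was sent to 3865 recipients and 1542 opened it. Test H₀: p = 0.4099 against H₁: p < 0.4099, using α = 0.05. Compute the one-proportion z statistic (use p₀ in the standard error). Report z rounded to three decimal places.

p̂ = 1542/3865 = 0.39897.
SE = √(p₀(1−p₀)/n) = √(0.24188/3865) = 0.00791.
z = (0.39897 − 0.4099)/0.00791 = -0.01093/0.00791 = -1.382.
p-value = P(Z < -1.382) ≈ 0.0834, so at α = 0.05 we fail to reject H₀.

z = -1.382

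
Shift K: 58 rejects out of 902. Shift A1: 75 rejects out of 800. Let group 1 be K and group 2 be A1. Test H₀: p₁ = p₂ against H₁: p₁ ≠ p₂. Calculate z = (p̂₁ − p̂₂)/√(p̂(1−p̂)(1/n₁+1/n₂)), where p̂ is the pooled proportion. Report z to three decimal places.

p̂₁ = 58/902 = 0.064302, p̂₂ = 75/800 = 0.093750.
Pooled p̂ = (58+75)/(902+800) = 133/1702 = 0.078143.
SE = √(0.072037 × 0.00235865) = 0.013035.
z = (0.064302 − 0.093750)/0.013035 = -0.029448/0.013035 = -2.259.

z = -2.259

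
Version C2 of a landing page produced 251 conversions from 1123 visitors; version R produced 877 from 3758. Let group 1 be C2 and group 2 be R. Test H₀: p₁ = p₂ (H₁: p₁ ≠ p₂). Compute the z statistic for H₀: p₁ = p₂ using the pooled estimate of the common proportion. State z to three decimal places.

z = -0.688

p̂₁ = 251/1123 ≈ 0.22351, p̂₂ = 877/3758 ≈ 0.23337.
Pooled p̂ = (251+877)/(1123+3758) = 1128/4881 = 0.23110.
SE = √(p̂(1−p̂)(1/n₁+1/n₂)) = √(0.23110·0.76890·0.00115657) = √(0.000205514) = 0.01434.
z = (0.22351 − 0.23337)/0.01434 = -0.00986/0.01434 = -0.688.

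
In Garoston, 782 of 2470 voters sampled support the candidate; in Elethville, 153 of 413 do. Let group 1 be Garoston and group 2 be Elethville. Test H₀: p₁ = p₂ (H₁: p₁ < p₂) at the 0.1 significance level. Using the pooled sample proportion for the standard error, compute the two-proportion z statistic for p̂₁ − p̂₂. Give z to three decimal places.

z = -2.164

p̂₁ = 782/2470 = 0.31660, p̂₂ = 153/413 = 0.37046.
Pooled p̂ = (782+153)/(2470+413) = 935/2883 = 0.32431.
SE = √(0.219135 × 0.00282617) = 0.02489.
z = (0.31660 − 0.37046)/0.02489 = -0.05386/0.02489 = -2.164.
p-value = P(Z < -2.164) ≈ 0.0152. With α = 0.1, reject H₀.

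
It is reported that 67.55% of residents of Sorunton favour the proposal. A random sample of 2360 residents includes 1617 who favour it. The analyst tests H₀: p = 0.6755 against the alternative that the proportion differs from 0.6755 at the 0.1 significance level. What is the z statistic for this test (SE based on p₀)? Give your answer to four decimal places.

p̂ = 1617/2360 ≈ 0.685169.
Under H₀, SE = √(0.6755·0.3245/2360) = √(9.28812e-05) = 0.009637.
z = (0.685169 − 0.6755)/0.009637 = 0.009669/0.009637 = 1.0033.
Two-sided p-value ≈ 2·Φ(−1.003) = 0.3157, so at α = 0.1 we fail to reject H₀.

z = 1.0033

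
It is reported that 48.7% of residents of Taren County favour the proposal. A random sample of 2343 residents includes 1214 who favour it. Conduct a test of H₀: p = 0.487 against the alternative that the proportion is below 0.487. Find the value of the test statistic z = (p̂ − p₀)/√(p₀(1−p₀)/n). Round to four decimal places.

z = 3.0156

p̂ = 1214/2343 ≈ 0.518139.
Standard error under H₀: √(0.487×0.513/2343) = 0.010326.
z = (0.518139 − 0.487)/0.010326 = 0.031139/0.010326 = 3.0156.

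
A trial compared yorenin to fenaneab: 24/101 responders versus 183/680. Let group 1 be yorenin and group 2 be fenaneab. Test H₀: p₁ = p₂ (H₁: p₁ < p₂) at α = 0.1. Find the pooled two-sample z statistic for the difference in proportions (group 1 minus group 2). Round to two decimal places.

p̂₁ = 24/101 = 0.2376, p̂₂ = 183/680 = 0.2691.
Pooled p̂ = (24+183)/(101+680) = 207/781 = 0.2650.
SE = √(p̂(1−p̂)(1/n₁+1/n₂)) = √(0.2650·0.7350·0.0113716) = √(0.00221514) = 0.0471.
z = (0.2376 − 0.2691)/0.0471 = -0.0315/0.0471 = -0.67.
p-value = P(Z < -0.669) ≈ 0.2517, so at α = 0.1 we fail to reject H₀.

z = -0.67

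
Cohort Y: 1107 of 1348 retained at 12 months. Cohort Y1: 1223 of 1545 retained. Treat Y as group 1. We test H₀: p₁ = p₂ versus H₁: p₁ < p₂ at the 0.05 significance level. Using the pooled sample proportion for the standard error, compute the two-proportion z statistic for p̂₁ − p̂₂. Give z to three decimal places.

z = 2.008

p̂₁ = 1107/1348 ≈ 0.821217, p̂₂ = 1223/1545 ≈ 0.791586.
Pooled p̂ = (1107+1223)/(1348+1545) = 2330/2893 = 0.805392.
SE = √(0.156736 × 0.00138909) = 0.014755.
z = (0.821217 − 0.791586)/0.014755 = 0.029631/0.014755 = 2.008.
p-value = P(Z < 2.008) ≈ 0.9777. With α = 0.05, fail to reject H₀.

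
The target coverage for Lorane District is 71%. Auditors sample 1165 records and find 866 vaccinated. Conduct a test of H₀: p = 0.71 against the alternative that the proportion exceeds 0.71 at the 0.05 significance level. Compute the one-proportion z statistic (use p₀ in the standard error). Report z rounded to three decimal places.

z = 2.508

p̂ = 866/1165 ≈ 0.7433476.
Standard error under H₀: √(0.71×0.29/1165) = 0.0132943.
z = (0.7433476 − 0.71)/0.0132943 = 0.0333476/0.0132943 = 2.508.
p-value = P(Z > 2.508) ≈ 0.0061; since p < α = 0.05, reject H₀.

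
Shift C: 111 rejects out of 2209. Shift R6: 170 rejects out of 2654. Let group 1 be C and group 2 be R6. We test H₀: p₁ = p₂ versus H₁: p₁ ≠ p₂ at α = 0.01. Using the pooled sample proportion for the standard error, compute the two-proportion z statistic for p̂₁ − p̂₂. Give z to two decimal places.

p̂₁ = 111/2209 = 0.05025, p̂₂ = 170/2654 = 0.06405.
Pooled p̂ = (111+170)/(2209+2654) = 281/4863 = 0.05778.
SE = √(0.0544444 × 0.000829483) = 0.00672.
z = (0.05025 − 0.06405)/0.00672 = -0.01380/0.00672 = -2.05.
Two-sided p-value ≈ 2·Φ(−2.054) = 0.0399, so at α = 0.01 we fail to reject H₀.

z = -2.05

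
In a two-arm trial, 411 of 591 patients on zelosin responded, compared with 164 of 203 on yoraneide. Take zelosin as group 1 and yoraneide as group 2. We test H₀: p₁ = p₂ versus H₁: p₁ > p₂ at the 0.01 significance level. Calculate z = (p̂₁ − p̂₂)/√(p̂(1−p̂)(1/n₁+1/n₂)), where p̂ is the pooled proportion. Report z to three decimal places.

p̂₁ = 411/591 ≈ 0.69543, p̂₂ = 164/203 ≈ 0.80788.
Pooled p̂ = (411+164)/(591+203) = 575/794 = 0.72418.
SE = √(0.199743 × 0.00661816) = 0.03636.
z = (0.69543 − 0.80788)/0.03636 = -0.11245/0.03636 = -3.093.
p-value = P(Z > -3.093) ≈ 0.9990, so at α = 0.01 we fail to reject H₀.

z = -3.093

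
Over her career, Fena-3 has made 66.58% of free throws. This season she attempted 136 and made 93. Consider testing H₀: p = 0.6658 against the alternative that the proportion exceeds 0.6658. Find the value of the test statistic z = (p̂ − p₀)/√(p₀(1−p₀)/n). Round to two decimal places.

z = 0.45

p̂ = 93/136 = 0.6838.
Under H₀, SE = √(0.6658·0.3342/136) = √(0.00163611) = 0.0404.
z = (0.6838 − 0.6658)/0.0404 = 0.0180/0.0404 = 0.45.
p-value = P(Z > 0.446) ≈ 0.3279.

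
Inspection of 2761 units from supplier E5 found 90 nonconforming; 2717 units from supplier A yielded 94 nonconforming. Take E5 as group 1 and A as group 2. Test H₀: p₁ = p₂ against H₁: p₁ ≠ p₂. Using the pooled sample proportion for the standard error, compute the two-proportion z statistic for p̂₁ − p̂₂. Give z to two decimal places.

p̂₁ = 90/2761 ≈ 0.0326, p̂₂ = 94/2717 ≈ 0.0346.
Pooled p̂ = (90+94)/(2761+2717) = 184/5478 = 0.0336.
SE = √(0.0324607 × 0.000730241) = 0.0049.
z = (0.0326 − 0.0346)/0.0049 = -0.0020/0.0049 = -0.41.

z = -0.41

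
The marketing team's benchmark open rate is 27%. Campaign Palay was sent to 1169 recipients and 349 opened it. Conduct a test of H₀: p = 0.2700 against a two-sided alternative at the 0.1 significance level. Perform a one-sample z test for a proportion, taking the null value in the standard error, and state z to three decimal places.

p̂ = 349/1169 ≈ 0.298546.
Under H₀, SE = √(0.27·0.73/1169) = √(0.000168606) = 0.012985.
z = (0.298546 − 0.27)/0.012985 = 0.028546/0.012985 = 2.198.
p-value = 2·P(Z > 2.198) ≈ 0.0279; since p < α = 0.1, reject H₀.

z = 2.198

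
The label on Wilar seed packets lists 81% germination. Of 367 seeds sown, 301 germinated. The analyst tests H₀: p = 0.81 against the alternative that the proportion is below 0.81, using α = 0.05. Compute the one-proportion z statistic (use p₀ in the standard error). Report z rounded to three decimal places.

p̂ = 301/367 = 0.82016.
Under H₀, SE = √(0.81·0.19/367) = √(0.000419346) = 0.02048.
z = (0.82016 − 0.81)/0.02048 = 0.01016/0.02048 = 0.496.
p-value = P(Z < 0.496) ≈ 0.6902, so at α = 0.05 we fail to reject H₀.

z = 0.496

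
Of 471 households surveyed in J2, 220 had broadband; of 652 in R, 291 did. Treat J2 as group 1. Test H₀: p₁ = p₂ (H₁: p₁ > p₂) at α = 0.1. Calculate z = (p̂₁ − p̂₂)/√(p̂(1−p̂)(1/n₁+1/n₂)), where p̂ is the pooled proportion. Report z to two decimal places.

p̂₁ = 220/471 = 0.4671, p̂₂ = 291/652 = 0.4463.
Pooled p̂ = (220+291)/(471+652) = 511/1123 = 0.4550.
SE = √(0.247978 × 0.00365688) = 0.0301.
z = (0.4671 − 0.4463)/0.0301 = 0.0208/0.0301 = 0.69.
p-value = P(Z > 0.690) ≈ 0.2452. With α = 0.1, fail to reject H₀.

z = 0.69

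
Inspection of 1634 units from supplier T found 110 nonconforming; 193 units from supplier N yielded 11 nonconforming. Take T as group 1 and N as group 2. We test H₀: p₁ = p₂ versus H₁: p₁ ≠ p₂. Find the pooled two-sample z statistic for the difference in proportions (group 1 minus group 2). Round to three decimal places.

p̂₁ = 110/1634 = 0.067319, p̂₂ = 11/193 = 0.056995.
Pooled p̂ = (110+11)/(1634+193) = 121/1827 = 0.066229.
SE = √(0.0618425 × 0.00579334) = 0.018928.
z = (0.067319 − 0.056995)/0.018928 = 0.010324/0.018928 = 0.545.
Two-sided p-value ≈ 2·Φ(−0.545) = 0.5854.

z = 0.545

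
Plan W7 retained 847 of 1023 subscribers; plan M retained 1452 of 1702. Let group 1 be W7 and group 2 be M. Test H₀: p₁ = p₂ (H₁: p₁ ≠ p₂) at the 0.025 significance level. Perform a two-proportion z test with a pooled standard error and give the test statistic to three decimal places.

z = -1.751

p̂₁ = 847/1023 ≈ 0.827957, p̂₂ = 1452/1702 ≈ 0.853114.
Pooled p̂ = (847+1452)/(1023+1702) = 2299/2725 = 0.843670.
SE = √(0.131891 × 0.00156506) = 0.014367.
z = (0.827957 − 0.853114)/0.014367 = -0.025157/0.014367 = -1.751.
p-value = 2·P(Z > 1.751) ≈ 0.0799, so at α = 0.025 we fail to reject H₀.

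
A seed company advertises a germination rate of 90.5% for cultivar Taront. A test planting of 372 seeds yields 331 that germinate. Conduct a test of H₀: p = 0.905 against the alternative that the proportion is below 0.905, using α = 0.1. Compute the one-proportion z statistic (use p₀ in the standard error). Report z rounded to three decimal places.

z = -1.001

p̂ = 331/372 = 0.88978.
SE = √(p₀(1−p₀)/n) = √(0.085975/372) = 0.01520.
z = (0.88978 − 0.905)/0.01520 = -0.01522/0.01520 = -1.001.
p-value = P(Z < -1.001) ≈ 0.1585, so at α = 0.1 we fail to reject H₀.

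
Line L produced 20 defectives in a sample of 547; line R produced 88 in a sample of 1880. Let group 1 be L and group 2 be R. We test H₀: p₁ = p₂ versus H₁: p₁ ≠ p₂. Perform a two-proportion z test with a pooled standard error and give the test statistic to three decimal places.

p̂₁ = 20/547 ≈ 0.03656, p̂₂ = 88/1880 ≈ 0.04681.
Pooled p̂ = (20+88)/(547+1880) = 108/2427 = 0.04450.
SE = √(0.0425192 × 0.00236007) = 0.01002.
z = (0.03656 − 0.04681)/0.01002 = -0.01025/0.01002 = -1.023.

z = -1.023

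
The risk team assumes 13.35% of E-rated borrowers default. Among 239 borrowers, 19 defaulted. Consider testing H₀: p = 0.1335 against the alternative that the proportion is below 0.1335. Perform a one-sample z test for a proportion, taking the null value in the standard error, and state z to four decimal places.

p̂ = 19/239 ≈ 0.079498.
SE = √(p₀(1−p₀)/n) = √(0.11568/239) = 0.022000.
z = (0.079498 − 0.1335)/0.022000 = -0.054002/0.022000 = -2.4546.
p-value = P(Z < -2.455) ≈ 0.0071.

z = -2.4546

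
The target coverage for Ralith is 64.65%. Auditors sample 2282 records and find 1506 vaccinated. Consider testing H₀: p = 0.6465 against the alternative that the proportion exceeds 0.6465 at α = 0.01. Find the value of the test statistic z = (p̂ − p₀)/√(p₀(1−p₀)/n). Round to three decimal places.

p̂ = 1506/2282 ≈ 0.65995.
SE = √(p₀(1−p₀)/n) = √(0.22854/2282) = 0.01001.
z = (0.65995 − 0.6465)/0.01001 = 0.01345/0.01001 = 1.344.
p-value = P(Z > 1.344) ≈ 0.0895, so at α = 0.01 we fail to reject H₀.

z = 1.344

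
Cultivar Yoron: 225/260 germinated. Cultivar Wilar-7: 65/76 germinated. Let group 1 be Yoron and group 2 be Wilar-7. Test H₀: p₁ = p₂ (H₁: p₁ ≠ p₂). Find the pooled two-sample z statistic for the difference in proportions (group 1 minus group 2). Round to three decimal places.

z = 0.226

p̂₁ = 225/260 = 0.86538, p̂₂ = 65/76 = 0.85526.
Pooled p̂ = (225+65)/(260+76) = 290/336 = 0.86310.
SE = √(0.118162 × 0.017004) = 0.04482.
z = (0.86538 − 0.85526)/0.04482 = 0.01012/0.04482 = 0.226.
Two-sided p-value ≈ 2·Φ(−0.226) = 0.8214.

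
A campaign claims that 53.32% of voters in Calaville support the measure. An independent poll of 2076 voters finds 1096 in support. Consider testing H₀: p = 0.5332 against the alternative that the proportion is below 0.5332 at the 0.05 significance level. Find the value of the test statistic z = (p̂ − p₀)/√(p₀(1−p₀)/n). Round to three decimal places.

z = -0.481

p̂ = 1096/2076 = 0.527938.
SE = √(p₀(1−p₀)/n) = √(0.2489/2076) = 0.010950.
z = (0.527938 − 0.5332)/0.010950 = -0.005262/0.010950 = -0.481.
p-value = P(Z < -0.481) ≈ 0.3154, so at α = 0.05 we fail to reject H₀.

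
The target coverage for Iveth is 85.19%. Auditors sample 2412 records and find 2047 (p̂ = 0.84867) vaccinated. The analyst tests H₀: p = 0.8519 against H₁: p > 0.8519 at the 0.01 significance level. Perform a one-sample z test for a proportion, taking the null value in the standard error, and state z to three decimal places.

p̂ = 2047/2412 ≈ 0.848673.
SE = √(p₀(1−p₀)/n) = √(0.12617/2412) = 0.007232.
z = (0.848673 − 0.8519)/0.007232 = -0.003227/0.007232 = -0.446.
p-value = P(Z > -0.446) ≈ 0.6723; since p > α = 0.01, fail to reject H₀.

z = -0.446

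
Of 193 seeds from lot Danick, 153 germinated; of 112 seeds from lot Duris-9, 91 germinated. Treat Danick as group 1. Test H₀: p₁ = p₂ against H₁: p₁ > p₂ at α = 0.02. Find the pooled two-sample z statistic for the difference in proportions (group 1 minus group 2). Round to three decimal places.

p̂₁ = 153/193 ≈ 0.79275, p̂₂ = 91/112 ≈ 0.81250.
Pooled p̂ = (153+91)/(193+112) = 244/305 = 0.80000.
SE = √(0.16 × 0.0141099) = 0.04751.
z = (0.79275 − 0.81250)/0.04751 = -0.01975/0.04751 = -0.416.
p-value = P(Z > -0.416) ≈ 0.6612; since p > α = 0.02, fail to reject H₀.

z = -0.416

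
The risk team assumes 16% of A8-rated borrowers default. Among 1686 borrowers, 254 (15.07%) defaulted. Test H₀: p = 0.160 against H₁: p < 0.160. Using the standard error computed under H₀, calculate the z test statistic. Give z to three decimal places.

z = -1.047

p̂ = 254/1686 = 0.15065.
Standard error under H₀: √(0.16×0.84/1686) = 0.00893.
z = (0.15065 − 0.16)/0.00893 = -0.00935/0.00893 = -1.047.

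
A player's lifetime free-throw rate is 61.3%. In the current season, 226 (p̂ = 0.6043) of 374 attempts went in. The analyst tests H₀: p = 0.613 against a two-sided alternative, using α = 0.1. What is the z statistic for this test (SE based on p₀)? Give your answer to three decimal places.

p̂ = 226/374 ≈ 0.60428.
SE = √(p₀(1−p₀)/n) = √(0.23723/374) = 0.02519.
z = (0.60428 − 0.613)/0.02519 = -0.00872/0.02519 = -0.346.
Two-sided p-value ≈ 2·Φ(−0.346) = 0.7291; since p > α = 0.1, fail to reject H₀.

z = -0.346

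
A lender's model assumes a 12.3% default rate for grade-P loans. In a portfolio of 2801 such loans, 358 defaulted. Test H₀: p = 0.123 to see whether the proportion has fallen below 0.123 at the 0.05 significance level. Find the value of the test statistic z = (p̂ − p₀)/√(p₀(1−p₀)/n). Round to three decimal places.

p̂ = 358/2801 ≈ 0.12781.
SE = √(p₀(1−p₀)/n) = √(0.10787/2801) = 0.00621.
z = (0.12781 − 0.123)/0.00621 = 0.00481/0.00621 = 0.775.
p-value = P(Z < 0.775) ≈ 0.7809; since p > α = 0.05, fail to reject H₀.

z = 0.775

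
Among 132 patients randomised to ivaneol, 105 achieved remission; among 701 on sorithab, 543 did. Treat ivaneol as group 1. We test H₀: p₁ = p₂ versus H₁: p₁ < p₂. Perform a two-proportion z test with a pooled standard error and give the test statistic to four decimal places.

p̂₁ = 105/132 = 0.795455, p̂₂ = 543/701 = 0.774608.
Pooled p̂ = (105+543)/(132+701) = 648/833 = 0.777911.
SE = √(0.172765 × 0.00900229) = 0.039437.
z = (0.795455 − 0.774608)/0.039437 = 0.020847/0.039437 = 0.5286.

z = 0.5286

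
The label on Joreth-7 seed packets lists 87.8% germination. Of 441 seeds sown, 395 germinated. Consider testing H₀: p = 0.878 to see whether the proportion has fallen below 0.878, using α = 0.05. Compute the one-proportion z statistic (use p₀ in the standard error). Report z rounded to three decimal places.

z = 1.135

p̂ = 395/441 = 0.89569.
SE = √(p₀(1−p₀)/n) = √(0.10712/441) = 0.01559.
z = (0.89569 − 0.878)/0.01559 = 0.01769/0.01559 = 1.135.
p-value = P(Z < 1.135) ≈ 0.8718, so at α = 0.05 we fail to reject H₀.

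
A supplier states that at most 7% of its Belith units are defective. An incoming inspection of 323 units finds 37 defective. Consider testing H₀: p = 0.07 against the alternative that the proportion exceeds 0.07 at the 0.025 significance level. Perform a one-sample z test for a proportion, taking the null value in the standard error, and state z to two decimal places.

p̂ = 37/323 = 0.1146.
SE = √(p₀(1−p₀)/n) = √(0.0651/323) = 0.0142.
z = (0.1146 − 0.07)/0.0142 = 0.0446/0.0142 = 3.14.
p-value = P(Z > 3.138) ≈ 0.0009; since p < α = 0.025, reject H₀.

z = 3.14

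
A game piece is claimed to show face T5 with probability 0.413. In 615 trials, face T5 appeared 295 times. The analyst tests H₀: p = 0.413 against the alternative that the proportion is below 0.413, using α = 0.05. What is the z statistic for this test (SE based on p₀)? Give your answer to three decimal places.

p̂ = 295/615 ≈ 0.479675.
SE = √(p₀(1−p₀)/n) = √(0.24243/615) = 0.019854.
z = (0.479675 − 0.413)/0.019854 = 0.066675/0.019854 = 3.358.
p-value = P(Z < 3.358) ≈ 0.9996; since p > α = 0.05, fail to reject H₀.

z = 3.358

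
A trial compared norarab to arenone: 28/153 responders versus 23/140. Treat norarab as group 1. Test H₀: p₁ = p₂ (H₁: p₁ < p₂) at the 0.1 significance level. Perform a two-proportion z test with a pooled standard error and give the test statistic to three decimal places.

z = 0.422

p̂₁ = 28/153 = 0.18301, p̂₂ = 23/140 = 0.16429.
Pooled p̂ = (28+23)/(153+140) = 51/293 = 0.17406.
SE = √(0.143764 × 0.0136788) = 0.04435.
z = (0.18301 − 0.16429)/0.04435 = 0.01872/0.04435 = 0.422.
p-value = P(Z < 0.422) ≈ 0.6635; since p > α = 0.1, fail to reject H₀.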